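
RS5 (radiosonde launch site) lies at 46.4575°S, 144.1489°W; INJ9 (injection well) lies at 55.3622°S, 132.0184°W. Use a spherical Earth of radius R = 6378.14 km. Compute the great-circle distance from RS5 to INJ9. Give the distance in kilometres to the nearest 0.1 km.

1303.0 km

Δφ = -8.9047°,  Δλ = 12.1305°
a = sin²(Δφ/2) + cos φ₁ cos φ₂ sin²(Δλ/2) = 0.010398
c = 2·arcsin(√a) = 0.204295 rad = 11.7052°
d = R·c = 6378.14 × 0.204295 = 1303.0 km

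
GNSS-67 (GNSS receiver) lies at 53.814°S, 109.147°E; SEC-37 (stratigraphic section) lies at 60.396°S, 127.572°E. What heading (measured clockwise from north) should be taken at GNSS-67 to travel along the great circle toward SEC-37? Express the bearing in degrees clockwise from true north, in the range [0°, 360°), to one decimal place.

Δλ = 18.4250°
y = sin Δλ · cos φ₂ = 0.156136
x = cos φ₁ sin φ₂ − sin φ₁ cos φ₂ cos Δλ = -0.135064
θ = atan2(y, x) = 130.8611° → 130.8611° (mod 360°)

130.9°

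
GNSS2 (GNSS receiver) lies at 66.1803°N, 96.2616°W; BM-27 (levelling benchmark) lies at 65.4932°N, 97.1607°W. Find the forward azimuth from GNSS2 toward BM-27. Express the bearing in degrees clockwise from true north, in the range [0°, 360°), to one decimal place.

208.6°

Δλ = -0.8991°
y = sin Δλ · cos φ₂ = -0.006509
x = cos φ₁ sin φ₂ − sin φ₁ cos φ₂ cos Δλ = -0.011945
θ = atan2(y, x) = -151.4141° → 208.5859° (mod 360°)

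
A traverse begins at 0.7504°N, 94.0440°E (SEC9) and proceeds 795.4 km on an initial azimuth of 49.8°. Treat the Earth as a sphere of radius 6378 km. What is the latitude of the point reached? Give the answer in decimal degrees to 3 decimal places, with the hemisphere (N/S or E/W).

5.352°N

δ = d/R = 795.4/6378 = 0.124710 rad
φ₂ = arcsin(sin φ₁ cos δ + cos φ₁ sin δ cos θ)
   = arcsin(0.01310·0.99223 + 0.99991·0.12439·0.64546) = 5.35201°
λ₂ = λ₁ + atan2(sin θ sin δ cos φ₁, cos δ − sin φ₁ sin φ₂) = 99.51962°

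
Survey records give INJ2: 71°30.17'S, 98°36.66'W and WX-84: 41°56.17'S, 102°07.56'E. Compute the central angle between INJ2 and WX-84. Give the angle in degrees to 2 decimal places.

65.60°

INJ2: φ = -71.50283°, λ = -98.61100°
WX-84: φ = -41.93617°, λ = +102.12600°
Δφ = 29.5667°,  Δλ = -159.2630°
a = sin²(Δφ/2) + cos φ₁ cos φ₂ sin²(Δλ/2) = 0.293469
c = 2·arcsin(√a) = 1.144983 rad = 65.6027°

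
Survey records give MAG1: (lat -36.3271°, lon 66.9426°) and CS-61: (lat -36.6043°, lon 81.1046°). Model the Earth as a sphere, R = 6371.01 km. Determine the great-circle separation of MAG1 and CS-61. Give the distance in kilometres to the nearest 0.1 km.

1265.7 km

Δφ = -0.2772°,  Δλ = 14.1620°
a = sin²(Δφ/2) + cos φ₁ cos φ₂ sin²(Δλ/2) = 0.009834
c = 2·arcsin(√a) = 0.198659 rad = 11.3823°
d = R·c = 6371.01 × 0.198659 = 1265.7 km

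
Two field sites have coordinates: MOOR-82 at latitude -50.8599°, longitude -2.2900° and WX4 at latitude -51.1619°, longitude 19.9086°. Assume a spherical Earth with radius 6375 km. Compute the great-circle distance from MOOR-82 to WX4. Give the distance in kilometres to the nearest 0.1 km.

Δφ = -0.3020°,  Δλ = 22.1986°
a = sin²(Δφ/2) + cos φ₁ cos φ₂ sin²(Δλ/2) = 0.014677
c = 2·arcsin(√a) = 0.242896 rad = 13.9169°
d = R·c = 6375 × 0.242896 = 1548.5 km

1548.5 km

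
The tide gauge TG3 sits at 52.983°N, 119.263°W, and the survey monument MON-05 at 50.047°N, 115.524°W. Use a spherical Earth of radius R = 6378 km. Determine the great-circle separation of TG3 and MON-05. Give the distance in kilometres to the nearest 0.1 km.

Δφ = -2.9360°,  Δλ = 3.7390°
a = sin²(Δφ/2) + cos φ₁ cos φ₂ sin²(Δλ/2) = 0.001068
c = 2·arcsin(√a) = 0.065365 rad = 3.7452°
d = R·c = 6378 × 0.065365 = 416.9 km

416.9 km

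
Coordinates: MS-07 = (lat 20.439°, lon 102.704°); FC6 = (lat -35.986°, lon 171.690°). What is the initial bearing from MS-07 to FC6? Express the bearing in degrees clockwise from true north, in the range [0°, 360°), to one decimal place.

130.8°

Δλ = 68.9860°
y = sin Δλ · cos φ₂ = 0.755346
x = cos φ₁ sin φ₂ − sin φ₁ cos φ₂ cos Δλ = -0.651923
θ = atan2(y, x) = 130.7968° → 130.7968° (mod 360°)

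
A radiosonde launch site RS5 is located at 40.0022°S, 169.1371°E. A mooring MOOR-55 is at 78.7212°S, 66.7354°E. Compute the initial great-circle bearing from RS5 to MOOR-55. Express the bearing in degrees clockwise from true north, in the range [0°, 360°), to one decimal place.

Δλ = -102.4017°
y = sin Δλ · cos φ₂ = -0.191020
x = cos φ₁ sin φ₂ − sin φ₁ cos φ₂ cos Δλ = -0.778227
θ = atan2(y, x) = -166.2091° → 193.7909° (mod 360°)

193.8°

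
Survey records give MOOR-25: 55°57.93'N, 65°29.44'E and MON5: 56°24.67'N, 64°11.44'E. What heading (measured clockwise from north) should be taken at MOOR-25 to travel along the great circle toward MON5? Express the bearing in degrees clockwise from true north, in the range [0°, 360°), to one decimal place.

MOOR-25: φ = +55.96550°, λ = +65.49067°
MON5: φ = +56.41117°, λ = +64.19067°
Δλ = -1.3000°
y = sin Δλ · cos φ₂ = -0.012551
x = cos φ₁ sin φ₂ − sin φ₁ cos φ₂ cos Δλ = 0.007896
θ = atan2(y, x) = -57.8252° → 302.1748° (mod 360°)

302.2°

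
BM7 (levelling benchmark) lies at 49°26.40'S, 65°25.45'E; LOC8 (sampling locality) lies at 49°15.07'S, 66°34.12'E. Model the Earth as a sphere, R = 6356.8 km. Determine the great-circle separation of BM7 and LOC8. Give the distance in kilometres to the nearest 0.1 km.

85.3 km

BM7: φ = -49.44000°, λ = +65.42417°
LOC8: φ = -49.25117°, λ = +66.56867°
Δφ = 0.1888°,  Δλ = 1.1445°
a = sin²(Δφ/2) + cos φ₁ cos φ₂ sin²(Δλ/2) = 0.000045
c = 2·arcsin(√a) = 0.013424 rad = 0.7692°
d = R·c = 6356.8 × 0.013424 = 85.3 km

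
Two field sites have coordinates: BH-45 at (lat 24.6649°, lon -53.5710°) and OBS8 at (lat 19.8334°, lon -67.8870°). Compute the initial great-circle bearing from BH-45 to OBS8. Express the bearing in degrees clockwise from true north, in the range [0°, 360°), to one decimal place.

Δλ = -14.3160°
y = sin Δλ · cos φ₂ = -0.232602
x = cos φ₁ sin φ₂ − sin φ₁ cos φ₂ cos Δλ = -0.072036
θ = atan2(y, x) = -107.2074° → 252.7926° (mod 360°)

252.8°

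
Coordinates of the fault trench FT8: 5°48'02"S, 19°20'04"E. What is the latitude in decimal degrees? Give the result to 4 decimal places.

5.8006°S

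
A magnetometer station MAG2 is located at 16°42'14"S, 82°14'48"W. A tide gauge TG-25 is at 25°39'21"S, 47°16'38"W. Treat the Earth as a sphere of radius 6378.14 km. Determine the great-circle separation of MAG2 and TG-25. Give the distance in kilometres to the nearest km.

3752 km

MAG2: φ = -16.70389°, λ = -82.24667°
TG-25: φ = -25.65583°, λ = -47.27722°
Δφ = -8.9519°,  Δλ = 34.9694°
a = sin²(Δφ/2) + cos φ₁ cos φ₂ sin²(Δλ/2) = 0.084028
c = 2·arcsin(√a) = 0.588195 rad = 33.7011°
d = R·c = 6378.14 × 0.588195 = 3751.6 km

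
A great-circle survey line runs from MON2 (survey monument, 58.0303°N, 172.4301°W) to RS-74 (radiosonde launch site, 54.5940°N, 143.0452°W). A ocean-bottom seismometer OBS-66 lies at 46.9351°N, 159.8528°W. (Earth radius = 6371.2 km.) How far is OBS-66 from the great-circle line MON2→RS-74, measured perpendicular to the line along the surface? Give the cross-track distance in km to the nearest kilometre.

δ₁₃ = central angle MON2→OBS-66 = 0.234490 rad  (haversine)
θ₁₃ = bearing MON2→OBS-66 = 140.212°,  θ₁₂ = bearing MON2→RS-74 = 89.336°
dₓₜ = R·arcsin(sin δ₁₃ · sin(θ₁₃ − θ₁₂)) = 6371.2·arcsin(0.23235·sin(50.876°)) = 1154.725 km
|dₓₜ| = 1154.725 km

1155 km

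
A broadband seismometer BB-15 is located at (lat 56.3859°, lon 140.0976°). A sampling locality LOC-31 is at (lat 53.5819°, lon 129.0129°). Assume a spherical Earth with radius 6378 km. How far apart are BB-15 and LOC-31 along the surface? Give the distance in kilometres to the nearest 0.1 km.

772.6 km

Δφ = -2.8040°,  Δλ = -11.0847°
a = sin²(Δφ/2) + cos φ₁ cos φ₂ sin²(Δλ/2) = 0.003664
c = 2·arcsin(√a) = 0.121141 rad = 6.9409°
d = R·c = 6378 × 0.121141 = 772.6 km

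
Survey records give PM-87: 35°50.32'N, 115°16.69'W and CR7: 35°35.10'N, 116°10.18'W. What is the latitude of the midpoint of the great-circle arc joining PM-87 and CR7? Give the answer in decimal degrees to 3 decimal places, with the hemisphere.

35.713°N

PM-87: φ = +35.83867°, λ = -115.27817°
CR7: φ = +35.58500°, λ = -116.16967°
Bx = cos φ₂ cos Δλ = 0.813155,  By = cos φ₂ sin Δλ = -0.012653
φₘ = atan2(sin φ₁ + sin φ₂, √((cos φ₁ + Bx)² + By²)) = 35.71266°
λₘ = λ₁ + atan2(By, cos φ₁ + Bx) = -115.72463°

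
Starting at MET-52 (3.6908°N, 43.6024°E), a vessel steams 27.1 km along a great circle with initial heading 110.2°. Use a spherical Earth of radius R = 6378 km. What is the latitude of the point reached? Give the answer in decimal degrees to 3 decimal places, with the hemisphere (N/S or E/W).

δ = d/R = 27.1/6378 = 0.004249 rad
φ₂ = arcsin(sin φ₁ cos δ + cos φ₁ sin δ cos θ)
   = arcsin(0.06437·0.99999 + 0.99793·0.00425·-0.34530) = 3.60671°
λ₂ = λ₁ + atan2(sin θ sin δ cos φ₁, cos δ − sin φ₁ sin φ₂) = 43.83133°

3.607°N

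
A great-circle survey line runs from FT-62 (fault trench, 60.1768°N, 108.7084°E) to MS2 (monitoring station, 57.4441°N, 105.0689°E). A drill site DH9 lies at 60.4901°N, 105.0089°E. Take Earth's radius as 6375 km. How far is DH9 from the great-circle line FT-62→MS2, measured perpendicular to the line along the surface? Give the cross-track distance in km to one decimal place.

187.5 km

δ₁₃ = central angle FT-62→DH9 = 0.032418 rad  (haversine)
θ₁₃ = bearing FT-62→DH9 = 281.314°,  θ₁₂ = bearing FT-62→MS2 = 216.164°
dₓₜ = R·arcsin(sin δ₁₃ · sin(θ₁₃ − θ₁₂)) = 6375·arcsin(0.03241·sin(65.150°)) = 187.525 km
|dₓₜ| = 187.525 km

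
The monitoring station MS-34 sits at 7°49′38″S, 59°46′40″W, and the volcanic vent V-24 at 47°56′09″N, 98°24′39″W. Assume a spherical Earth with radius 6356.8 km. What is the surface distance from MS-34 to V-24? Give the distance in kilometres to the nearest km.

MS-34: φ = -7.82722°, λ = -59.77778°
V-24: φ = +47.93583°, λ = -98.41083°
Δφ = 55.7631°,  Δλ = -38.6331°
a = sin²(Δφ/2) + cos φ₁ cos φ₂ sin²(Δλ/2) = 0.291316
c = 2·arcsin(√a) = 1.140249 rad = 65.3315°
d = R·c = 6356.8 × 1.140249 = 7248.3 km

7248 km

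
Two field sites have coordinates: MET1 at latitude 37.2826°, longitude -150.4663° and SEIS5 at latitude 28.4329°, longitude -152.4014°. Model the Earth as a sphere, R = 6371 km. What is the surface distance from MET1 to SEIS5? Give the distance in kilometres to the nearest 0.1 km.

1000.4 km

Δφ = -8.8497°,  Δλ = -1.9351°
a = sin²(Δφ/2) + cos φ₁ cos φ₂ sin²(Δλ/2) = 0.006152
c = 2·arcsin(√a) = 0.157029 rad = 8.9971°
d = R·c = 6371 × 0.157029 = 1000.4 km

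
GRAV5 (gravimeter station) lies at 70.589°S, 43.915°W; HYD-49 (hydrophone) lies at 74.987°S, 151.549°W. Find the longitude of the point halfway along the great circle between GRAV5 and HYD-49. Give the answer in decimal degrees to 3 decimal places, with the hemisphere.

88.114°W

Bx = cos φ₂ cos Δλ = -0.078472,  By = cos φ₂ sin Δλ = -0.246866
φₘ = atan2(sin φ₁ + sin φ₂, √((cos φ₁ + Bx)² + By²)) = -79.49153°
λₘ = λ₁ + atan2(By, cos φ₁ + Bx) = -88.11362°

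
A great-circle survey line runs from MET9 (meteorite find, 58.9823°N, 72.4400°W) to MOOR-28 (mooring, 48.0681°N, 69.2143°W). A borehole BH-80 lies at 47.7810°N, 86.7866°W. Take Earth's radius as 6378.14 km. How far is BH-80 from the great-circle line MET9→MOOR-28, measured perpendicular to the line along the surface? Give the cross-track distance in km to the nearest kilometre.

δ₁₃ = central angle MET9→BH-80 = 0.244938 rad  (haversine)
θ₁₃ = bearing MET9→BH-80 = 223.364°,  θ₁₂ = bearing MET9→MOOR-28 = 168.715°
dₓₜ = R·arcsin(sin δ₁₃ · sin(θ₁₃ − θ₁₂)) = 6378.14·arcsin(0.24250·sin(54.649°)) = 1269.876 km
|dₓₜ| = 1269.876 km

1270 km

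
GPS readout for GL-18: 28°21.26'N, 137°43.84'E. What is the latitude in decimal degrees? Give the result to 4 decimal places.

28.3543°N

28° + 21.26′/60 = 28 + 0.35433 = 28.3543°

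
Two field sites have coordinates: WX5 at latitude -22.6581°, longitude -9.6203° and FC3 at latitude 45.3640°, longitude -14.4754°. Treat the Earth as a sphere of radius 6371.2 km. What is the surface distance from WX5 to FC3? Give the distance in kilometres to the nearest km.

Δφ = 68.0221°,  Δλ = -4.8551°
a = sin²(Δφ/2) + cos φ₁ cos φ₂ sin²(Δλ/2) = 0.314039
c = 2·arcsin(√a) = 1.189717 rad = 68.1658°
d = R·c = 6371.2 × 1.189717 = 7579.9 km

7580 km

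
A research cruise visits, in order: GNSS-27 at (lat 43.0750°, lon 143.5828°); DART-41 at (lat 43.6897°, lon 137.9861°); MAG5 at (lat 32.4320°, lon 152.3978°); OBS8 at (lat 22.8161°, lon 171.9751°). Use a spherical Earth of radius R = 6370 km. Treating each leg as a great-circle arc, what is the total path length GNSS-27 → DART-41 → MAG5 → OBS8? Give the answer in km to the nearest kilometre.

4429 km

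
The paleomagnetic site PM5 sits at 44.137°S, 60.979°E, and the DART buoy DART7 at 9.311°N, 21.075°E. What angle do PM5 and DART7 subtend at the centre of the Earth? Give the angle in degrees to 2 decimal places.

Δφ = 53.4480°,  Δλ = -39.9040°
a = sin²(Δφ/2) + cos φ₁ cos φ₂ sin²(Δλ/2) = 0.284689
c = 2·arcsin(√a) = 1.125615 rad = 64.4930°

64.49°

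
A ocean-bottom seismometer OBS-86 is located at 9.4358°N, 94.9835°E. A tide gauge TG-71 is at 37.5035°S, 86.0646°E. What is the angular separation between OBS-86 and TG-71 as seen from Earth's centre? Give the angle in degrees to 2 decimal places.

47.68°

Δφ = -46.9393°,  Δλ = -8.9189°
a = sin²(Δφ/2) + cos φ₁ cos φ₂ sin²(Δλ/2) = 0.163345
c = 2·arcsin(√a) = 0.832119 rad = 47.6769°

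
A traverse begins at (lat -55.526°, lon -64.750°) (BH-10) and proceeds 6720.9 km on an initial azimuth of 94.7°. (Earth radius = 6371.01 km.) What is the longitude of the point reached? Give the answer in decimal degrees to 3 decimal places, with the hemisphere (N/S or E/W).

δ = d/R = 6720.9/6371.01 = 1.054919 rad
φ₂ = arcsin(sin φ₁ cos δ + cos φ₁ sin δ cos θ)
   = arcsin(-0.82438·0.49330 + 0.56603·0.86986·-0.08194) = -26.55205°
λ₂ = λ₁ + atan2(sin θ sin δ cos φ₁, cos δ − sin φ₁ sin φ₂) = 10.98193°

10.982°E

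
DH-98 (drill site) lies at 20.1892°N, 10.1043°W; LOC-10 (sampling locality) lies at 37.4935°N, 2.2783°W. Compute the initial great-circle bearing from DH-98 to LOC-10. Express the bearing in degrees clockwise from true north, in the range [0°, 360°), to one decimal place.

19.8°

Δλ = 7.8260°
y = sin Δλ · cos φ₂ = 0.108036
x = cos φ₁ sin φ₂ − sin φ₁ cos φ₂ cos Δλ = 0.299997
θ = atan2(y, x) = 19.8052° → 19.8052° (mod 360°)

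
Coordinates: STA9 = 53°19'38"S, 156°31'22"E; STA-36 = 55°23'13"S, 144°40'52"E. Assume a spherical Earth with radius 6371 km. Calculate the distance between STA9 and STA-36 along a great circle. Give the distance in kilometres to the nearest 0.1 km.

STA9: φ = -53.32722°, λ = +156.52278°
STA-36: φ = -55.38694°, λ = +144.68111°
Δφ = -2.0597°,  Δλ = -11.8417°
a = sin²(Δφ/2) + cos φ₁ cos φ₂ sin²(Δλ/2) = 0.003933
c = 2·arcsin(√a) = 0.125509 rad = 7.1911°
d = R·c = 6371 × 0.125509 = 799.6 km

799.6 km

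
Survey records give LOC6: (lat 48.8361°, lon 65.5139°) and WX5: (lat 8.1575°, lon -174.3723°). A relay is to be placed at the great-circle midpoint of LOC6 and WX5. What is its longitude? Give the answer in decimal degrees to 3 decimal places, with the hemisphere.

Bx = cos φ₂ cos Δλ = -0.496643,  By = cos φ₂ sin Δλ = 0.856278
φₘ = atan2(sin φ₁ + sin φ₂, √((cos φ₁ + Bx)² + By²)) = 45.75702°
λₘ = λ₁ + atan2(By, cos φ₁ + Bx) = 144.82829°

144.828°E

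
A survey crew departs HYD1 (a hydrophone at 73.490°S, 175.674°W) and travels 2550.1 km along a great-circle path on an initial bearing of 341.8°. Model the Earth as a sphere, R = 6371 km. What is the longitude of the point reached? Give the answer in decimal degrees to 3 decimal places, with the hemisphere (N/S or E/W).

δ = d/R = 2550.1/6371 = 0.400267 rad
φ₂ = arcsin(sin φ₁ cos δ + cos φ₁ sin δ cos θ)
   = arcsin(-0.95877·0.92096 + 0.28418·0.38966·0.94997) = -51.05869°
λ₂ = λ₁ + atan2(sin θ sin δ cos φ₁, cos δ − sin φ₁ sin φ₂) = 173.16087°

173.161°E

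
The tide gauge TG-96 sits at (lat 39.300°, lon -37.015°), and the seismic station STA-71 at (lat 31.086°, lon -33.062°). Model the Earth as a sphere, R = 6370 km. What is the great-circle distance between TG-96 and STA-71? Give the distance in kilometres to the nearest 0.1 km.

Δφ = -8.2140°,  Δλ = 3.9530°
a = sin²(Δφ/2) + cos φ₁ cos φ₂ sin²(Δλ/2) = 0.005918
c = 2·arcsin(√a) = 0.154005 rad = 8.8238°
d = R·c = 6370 × 0.154005 = 981.0 km

981.0 km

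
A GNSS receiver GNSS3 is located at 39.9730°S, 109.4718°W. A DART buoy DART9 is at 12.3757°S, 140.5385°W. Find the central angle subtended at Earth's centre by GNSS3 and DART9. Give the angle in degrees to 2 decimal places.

38.84°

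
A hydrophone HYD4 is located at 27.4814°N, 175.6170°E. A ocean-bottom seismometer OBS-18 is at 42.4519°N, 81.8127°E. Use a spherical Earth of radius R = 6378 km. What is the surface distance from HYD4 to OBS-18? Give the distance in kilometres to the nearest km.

Δφ = 14.9705°,  Δλ = -93.8043°
a = sin²(Δφ/2) + cos φ₁ cos φ₂ sin²(Δλ/2) = 0.365979
c = 2·arcsin(√a) = 1.299437 rad = 74.4522°
d = R·c = 6378 × 1.299437 = 8287.8 km

8288 km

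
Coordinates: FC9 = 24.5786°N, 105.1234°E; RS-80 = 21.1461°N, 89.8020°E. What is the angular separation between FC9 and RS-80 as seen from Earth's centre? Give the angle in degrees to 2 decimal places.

14.52°

Δφ = -3.4325°,  Δλ = -15.3214°
a = sin²(Δφ/2) + cos φ₁ cos φ₂ sin²(Δλ/2) = 0.015969
c = 2·arcsin(√a) = 0.253416 rad = 14.5197°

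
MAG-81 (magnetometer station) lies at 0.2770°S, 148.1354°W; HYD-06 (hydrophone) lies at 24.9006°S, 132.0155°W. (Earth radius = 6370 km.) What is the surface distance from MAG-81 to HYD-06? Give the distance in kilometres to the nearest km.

Δφ = -24.6236°,  Δλ = 16.1199°
a = sin²(Δφ/2) + cos φ₁ cos φ₂ sin²(Δλ/2) = 0.063299
c = 2·arcsin(√a) = 0.508650 rad = 29.1435°
d = R·c = 6370 × 0.508650 = 3240.1 km

3240 km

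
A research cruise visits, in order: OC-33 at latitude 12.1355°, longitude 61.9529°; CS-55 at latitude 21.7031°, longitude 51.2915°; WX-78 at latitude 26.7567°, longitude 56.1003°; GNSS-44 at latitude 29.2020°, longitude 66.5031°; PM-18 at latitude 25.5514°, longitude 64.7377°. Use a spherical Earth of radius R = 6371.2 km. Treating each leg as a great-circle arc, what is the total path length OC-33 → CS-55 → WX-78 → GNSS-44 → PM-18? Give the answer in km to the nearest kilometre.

3796 km

OC-33→CS-55: c = 0.243874 rad, d = 1553.77 km
CS-55→WX-78: c = 0.116750 rad, d = 743.84 km
WX-78→GNSS-44: c = 0.165855 rad, d = 1056.70 km
GNSS-44→PM-18: c = 0.069338 rad, d = 441.77 km
Total = 1553.77 + 743.84 + 1056.70 + 441.77 = 3796.07 km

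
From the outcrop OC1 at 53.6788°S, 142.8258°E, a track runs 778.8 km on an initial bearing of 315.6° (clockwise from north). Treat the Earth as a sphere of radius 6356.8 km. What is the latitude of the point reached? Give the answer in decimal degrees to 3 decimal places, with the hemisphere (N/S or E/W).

48.413°S

δ = d/R = 778.8/6356.8 = 0.122514 rad
φ₂ = arcsin(sin φ₁ cos δ + cos φ₁ sin δ cos θ)
   = arcsin(-0.80571·0.99250 + 0.59231·0.12221·0.71447) = -48.41334°
λ₂ = λ₁ + atan2(sin θ sin δ cos φ₁, cos δ − sin φ₁ sin φ₂) = 135.42438°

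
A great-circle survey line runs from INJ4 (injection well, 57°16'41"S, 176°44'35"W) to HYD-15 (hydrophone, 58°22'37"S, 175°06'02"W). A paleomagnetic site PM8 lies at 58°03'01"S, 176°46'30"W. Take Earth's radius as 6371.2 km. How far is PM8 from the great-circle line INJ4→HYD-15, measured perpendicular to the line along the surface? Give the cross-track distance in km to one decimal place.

INJ4: φ = -57.27806°, λ = -176.74306°
HYD-15: φ = -58.37694°, λ = -175.10056°
PM8: φ = -58.05028°, λ = -176.77500°
δ₁₃ = central angle INJ4→PM8 = 0.013481 rad  (haversine)
θ₁₃ = bearing INJ4→PM8 = 181.254°,  θ₁₂ = bearing INJ4→HYD-15 = 142.177°
dₓₜ = R·arcsin(sin δ₁₃ · sin(θ₁₃ − θ₁₂)) = 6371.2·arcsin(0.01348·sin(39.077°)) = 54.141 km
|dₓₜ| = 54.141 km

54.1 km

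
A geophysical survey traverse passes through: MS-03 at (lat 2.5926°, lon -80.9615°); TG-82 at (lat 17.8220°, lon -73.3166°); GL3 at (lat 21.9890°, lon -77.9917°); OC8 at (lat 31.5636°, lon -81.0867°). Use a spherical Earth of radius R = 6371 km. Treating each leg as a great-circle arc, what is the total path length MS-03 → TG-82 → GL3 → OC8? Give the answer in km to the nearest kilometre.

3669 km

MS-03→TG-82: c = 0.296282 rad, d = 1887.61 km
TG-82→GL3: c = 0.105695 rad, d = 673.38 km
GL3→OC8: c = 0.173900 rad, d = 1107.92 km
Total = 1887.61 + 673.38 + 1107.92 = 3668.91 km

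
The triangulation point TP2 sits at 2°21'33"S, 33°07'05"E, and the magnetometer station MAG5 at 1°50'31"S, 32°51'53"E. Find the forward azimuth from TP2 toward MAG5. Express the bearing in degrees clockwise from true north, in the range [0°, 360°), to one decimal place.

TP2: φ = -2.35917°, λ = +33.11806°
MAG5: φ = -1.84194°, λ = +32.86472°
Δλ = -0.2533°
y = sin Δλ · cos φ₂ = -0.004419
x = cos φ₁ sin φ₂ − sin φ₁ cos φ₂ cos Δλ = 0.009027
θ = atan2(y, x) = -26.0850° → 333.9150° (mod 360°)

333.9°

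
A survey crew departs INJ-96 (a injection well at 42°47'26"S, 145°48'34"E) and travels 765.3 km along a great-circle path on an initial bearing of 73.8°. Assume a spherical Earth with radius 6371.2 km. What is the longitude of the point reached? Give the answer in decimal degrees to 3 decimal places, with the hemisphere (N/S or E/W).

154.518°E

INJ-96: φ = -42.79056°, λ = +145.80944°
δ = d/R = 765.3/6371.2 = 0.120119 rad
φ₂ = arcsin(sin φ₁ cos δ + cos φ₁ sin δ cos θ)
   = arcsin(-0.67932·0.99279 + 0.73384·0.11983·0.27899) = -40.53346°
λ₂ = λ₁ + atan2(sin θ sin δ cos φ₁, cos δ − sin φ₁ sin φ₂) = 154.51782°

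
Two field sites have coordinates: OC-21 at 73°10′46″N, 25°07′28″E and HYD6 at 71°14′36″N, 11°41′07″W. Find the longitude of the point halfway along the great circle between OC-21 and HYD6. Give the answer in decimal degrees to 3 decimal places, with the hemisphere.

OC-21: φ = +73.17944°, λ = +25.12444°
HYD6: φ = +71.24333°, λ = -11.68528°
Bx = cos φ₂ cos Δλ = 0.257442,  By = cos φ₂ sin Δλ = -0.192660
φₘ = atan2(sin φ₁ + sin φ₂, √((cos φ₁ + Bx)² + By²)) = 73.06551°
λₘ = λ₁ + atan2(By, cos φ₁ + Bx) = 5.71562°

5.716°E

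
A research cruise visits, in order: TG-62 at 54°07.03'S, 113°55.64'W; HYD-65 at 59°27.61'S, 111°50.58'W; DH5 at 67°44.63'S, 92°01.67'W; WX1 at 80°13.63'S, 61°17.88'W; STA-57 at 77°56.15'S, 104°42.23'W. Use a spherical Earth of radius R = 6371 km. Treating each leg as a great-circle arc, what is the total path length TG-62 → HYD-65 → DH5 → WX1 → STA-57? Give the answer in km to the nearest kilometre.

4498 km

TG-62: φ = -54.11717°, λ = -113.92733°
HYD-65: φ = -59.46017°, λ = -111.84300°
DH5: φ = -67.74383°, λ = -92.02783°
WX1: φ = -80.22717°, λ = -61.29800°
STA-57: φ = -77.93583°, λ = -104.70383°
TG-62→HYD-65: c = 0.095346 rad, d = 607.45 km
HYD-65→DH5: c = 0.209323 rad, d = 1333.60 km
DH5→WX1: c = 0.256311 rad, d = 1632.96 km
WX1→STA-57: c = 0.145058 rad, d = 924.16 km
Total = 607.45 + 1333.60 + 1632.96 + 924.16 = 4498.16 km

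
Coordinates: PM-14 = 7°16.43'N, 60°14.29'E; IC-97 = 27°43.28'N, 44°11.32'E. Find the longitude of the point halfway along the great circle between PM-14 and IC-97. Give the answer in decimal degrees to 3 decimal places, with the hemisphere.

PM-14: φ = +7.27383°, λ = +60.23817°
IC-97: φ = +27.72133°, λ = +44.18867°
Bx = cos φ₂ cos Δλ = 0.850717,  By = cos φ₂ sin Δλ = -0.244735
φₘ = atan2(sin φ₁ + sin φ₂, √((cos φ₁ + Bx)² + By²)) = 17.65938°
λₘ = λ₁ + atan2(By, cos φ₁ + Bx) = 52.67268°

52.673°E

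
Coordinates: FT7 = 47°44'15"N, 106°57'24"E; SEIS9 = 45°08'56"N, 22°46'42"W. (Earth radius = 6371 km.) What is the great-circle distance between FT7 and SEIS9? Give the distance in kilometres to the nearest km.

8585 km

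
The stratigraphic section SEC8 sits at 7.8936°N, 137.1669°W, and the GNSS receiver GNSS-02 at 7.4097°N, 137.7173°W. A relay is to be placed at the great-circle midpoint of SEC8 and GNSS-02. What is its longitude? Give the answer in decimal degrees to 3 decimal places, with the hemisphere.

Bx = cos φ₂ cos Δλ = 0.991604,  By = cos φ₂ sin Δλ = -0.009526
φₘ = atan2(sin φ₁ + sin φ₂, √((cos φ₁ + Bx)² + By²)) = 7.65174°
λₘ = λ₁ + atan2(By, cos φ₁ + Bx) = -137.44226°

137.442°W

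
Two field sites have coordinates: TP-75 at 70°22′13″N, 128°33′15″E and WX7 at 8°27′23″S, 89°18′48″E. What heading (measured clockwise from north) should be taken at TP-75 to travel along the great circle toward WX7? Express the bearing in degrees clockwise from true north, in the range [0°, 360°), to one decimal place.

219.1°

TP-75: φ = +70.37028°, λ = +128.55417°
WX7: φ = -8.45639°, λ = +89.31333°
Δλ = -39.2408°
y = sin Δλ · cos φ₂ = -0.625704
x = cos φ₁ sin φ₂ − sin φ₁ cos φ₂ cos Δλ = -0.770954
θ = atan2(y, x) = -140.9373° → 219.0627° (mod 360°)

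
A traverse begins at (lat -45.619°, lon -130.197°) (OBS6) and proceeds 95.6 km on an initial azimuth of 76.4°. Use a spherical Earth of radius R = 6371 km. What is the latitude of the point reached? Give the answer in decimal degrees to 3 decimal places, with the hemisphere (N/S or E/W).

45.411°S

δ = d/R = 95.6/6371 = 0.015005 rad
φ₂ = arcsin(sin φ₁ cos δ + cos φ₁ sin δ cos θ)
   = arcsin(-0.71470·0.99989 + 0.69943·0.01500·0.23514) = -45.41064°
λ₂ = λ₁ + atan2(sin θ sin δ cos φ₁, cos δ − sin φ₁ sin φ₂) = -129.00662°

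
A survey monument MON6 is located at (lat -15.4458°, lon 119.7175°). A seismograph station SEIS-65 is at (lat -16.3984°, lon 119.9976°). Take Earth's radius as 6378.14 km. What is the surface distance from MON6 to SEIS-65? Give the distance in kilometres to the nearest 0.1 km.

110.2 km

Δφ = -0.9526°,  Δλ = 0.2801°
a = sin²(Δφ/2) + cos φ₁ cos φ₂ sin²(Δλ/2) = 0.000075
c = 2·arcsin(√a) = 0.017278 rad = 0.9899°
d = R·c = 6378.14 × 0.017278 = 110.2 km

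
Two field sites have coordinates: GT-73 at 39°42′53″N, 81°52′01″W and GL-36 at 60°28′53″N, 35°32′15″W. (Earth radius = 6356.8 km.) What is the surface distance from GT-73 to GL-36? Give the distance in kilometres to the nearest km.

GT-73: φ = +39.71472°, λ = -81.86694°
GL-36: φ = +60.48139°, λ = -35.53750°
Δφ = 20.7667°,  Δλ = 46.3294°
a = sin²(Δφ/2) + cos φ₁ cos φ₂ sin²(Δλ/2) = 0.091133
c = 2·arcsin(√a) = 0.613334 rad = 35.1415°
d = R·c = 6356.8 × 0.613334 = 3898.8 km

3899 km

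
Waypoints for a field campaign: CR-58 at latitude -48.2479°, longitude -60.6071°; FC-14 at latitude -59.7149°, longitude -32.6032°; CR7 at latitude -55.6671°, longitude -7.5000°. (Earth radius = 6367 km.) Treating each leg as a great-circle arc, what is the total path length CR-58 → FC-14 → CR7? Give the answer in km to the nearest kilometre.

3750 km

CR-58→FC-14: c = 0.346049 rad, d = 2203.30 km
FC-14→CR7: c = 0.242919 rad, d = 1546.67 km
Total = 2203.30 + 1546.67 = 3749.96 km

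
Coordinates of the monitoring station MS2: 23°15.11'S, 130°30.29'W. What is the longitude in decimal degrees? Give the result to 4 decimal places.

130.5048°W

130° + 30.29′/60 = 130 + 0.50483 = 130.5048°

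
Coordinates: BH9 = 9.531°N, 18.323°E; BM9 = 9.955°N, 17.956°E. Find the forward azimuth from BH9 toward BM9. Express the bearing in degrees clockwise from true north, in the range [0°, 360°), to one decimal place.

319.6°

Δλ = -0.3670°
y = sin Δλ · cos φ₂ = -0.006309
x = cos φ₁ sin φ₂ − sin φ₁ cos φ₂ cos Δλ = 0.007403
θ = atan2(y, x) = -40.4360° → 319.5640° (mod 360°)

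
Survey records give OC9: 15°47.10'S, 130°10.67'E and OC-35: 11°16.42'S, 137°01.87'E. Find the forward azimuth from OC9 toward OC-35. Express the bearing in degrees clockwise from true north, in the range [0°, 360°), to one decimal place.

56.7°

OC9: φ = -15.78500°, λ = +130.17783°
OC-35: φ = -11.27367°, λ = +137.03117°
Δλ = 6.8533°
y = sin Δλ · cos φ₂ = 0.117026
x = cos φ₁ sin φ₂ − sin φ₁ cos φ₂ cos Δλ = 0.076750
θ = atan2(y, x) = 56.7415° → 56.7415° (mod 360°)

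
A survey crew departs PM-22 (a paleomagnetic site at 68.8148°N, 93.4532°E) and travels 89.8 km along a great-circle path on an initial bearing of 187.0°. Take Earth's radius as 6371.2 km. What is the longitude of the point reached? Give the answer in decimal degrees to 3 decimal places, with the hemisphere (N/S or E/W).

93.190°E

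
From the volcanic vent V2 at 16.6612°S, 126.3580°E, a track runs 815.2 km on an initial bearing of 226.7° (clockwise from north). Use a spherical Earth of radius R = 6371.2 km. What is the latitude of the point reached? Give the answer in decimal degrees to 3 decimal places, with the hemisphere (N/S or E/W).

21.605°S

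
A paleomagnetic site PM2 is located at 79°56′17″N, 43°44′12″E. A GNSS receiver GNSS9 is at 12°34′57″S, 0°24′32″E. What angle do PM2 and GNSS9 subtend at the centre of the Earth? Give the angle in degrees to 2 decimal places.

PM2: φ = +79.93806°, λ = +43.73667°
GNSS9: φ = -12.58250°, λ = +0.40889°
Δφ = -92.5206°,  Δλ = -43.3278°
a = sin²(Δφ/2) + cos φ₁ cos φ₂ sin²(Δλ/2) = 0.545227
c = 2·arcsin(√a) = 1.661374 rad = 95.1897°

95.19°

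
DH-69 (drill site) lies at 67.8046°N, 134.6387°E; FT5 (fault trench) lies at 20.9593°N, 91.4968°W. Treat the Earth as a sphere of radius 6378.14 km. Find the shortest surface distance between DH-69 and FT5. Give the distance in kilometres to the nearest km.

9465 km

Δφ = -46.8453°,  Δλ = 133.8645°
a = sin²(Δφ/2) + cos φ₁ cos φ₂ sin²(Δλ/2) = 0.456628
c = 2·arcsin(√a) = 1.483943 rad = 85.0237°
d = R·c = 6378.14 × 1.483943 = 9464.8 km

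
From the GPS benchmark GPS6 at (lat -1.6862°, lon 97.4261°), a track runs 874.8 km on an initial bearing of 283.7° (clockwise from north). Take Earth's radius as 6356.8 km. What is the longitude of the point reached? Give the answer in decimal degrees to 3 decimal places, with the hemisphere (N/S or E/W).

89.767°E

δ = d/R = 874.8/6356.8 = 0.137616 rad
φ₂ = arcsin(sin φ₁ cos δ + cos φ₁ sin δ cos θ)
   = arcsin(-0.02943·0.99055 + 0.99957·0.13718·0.23684) = 0.19072°
λ₂ = λ₁ + atan2(sin θ sin δ cos φ₁, cos δ − sin φ₁ sin φ₂) = 89.76691°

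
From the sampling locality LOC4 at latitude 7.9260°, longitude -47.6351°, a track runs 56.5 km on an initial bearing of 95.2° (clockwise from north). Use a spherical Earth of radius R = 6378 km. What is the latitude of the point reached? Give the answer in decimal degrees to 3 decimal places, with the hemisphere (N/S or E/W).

7.880°N

δ = d/R = 56.5/6378 = 0.008859 rad
φ₂ = arcsin(sin φ₁ cos δ + cos φ₁ sin δ cos θ)
   = arcsin(0.13789·0.99996 + 0.99045·0.00886·-0.09063) = 7.87969°
λ₂ = λ₁ + atan2(sin θ sin δ cos φ₁, cos δ − sin φ₁ sin φ₂) = -47.12481°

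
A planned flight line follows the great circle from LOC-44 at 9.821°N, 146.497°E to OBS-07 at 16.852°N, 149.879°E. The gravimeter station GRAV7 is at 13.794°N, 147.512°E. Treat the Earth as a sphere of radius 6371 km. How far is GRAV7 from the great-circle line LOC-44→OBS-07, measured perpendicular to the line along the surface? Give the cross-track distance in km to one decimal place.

85.0 km

δ₁₃ = central angle LOC-44→GRAV7 = 0.071476 rad  (haversine)
θ₁₃ = bearing LOC-44→GRAV7 = 13.939°,  θ₁₂ = bearing LOC-44→OBS-07 = 24.711°
dₓₜ = R·arcsin(sin δ₁₃ · sin(θ₁₃ − θ₁₂)) = 6371·arcsin(0.07142·sin(-10.772°)) = -85.038 km
|dₓₜ| = 85.038 km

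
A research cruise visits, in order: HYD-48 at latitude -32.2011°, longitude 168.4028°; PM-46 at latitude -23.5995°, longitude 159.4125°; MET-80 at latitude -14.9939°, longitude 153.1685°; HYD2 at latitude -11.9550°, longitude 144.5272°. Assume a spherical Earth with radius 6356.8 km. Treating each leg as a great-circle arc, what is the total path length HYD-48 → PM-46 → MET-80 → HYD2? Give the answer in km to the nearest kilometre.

3446 km

HYD-48→PM-46: c = 0.204187 rad, d = 1297.98 km
PM-46→MET-80: c = 0.181961 rad, d = 1156.69 km
MET-80→HYD2: c = 0.155937 rad, d = 991.26 km
Total = 1297.98 + 1156.69 + 991.26 = 3445.93 km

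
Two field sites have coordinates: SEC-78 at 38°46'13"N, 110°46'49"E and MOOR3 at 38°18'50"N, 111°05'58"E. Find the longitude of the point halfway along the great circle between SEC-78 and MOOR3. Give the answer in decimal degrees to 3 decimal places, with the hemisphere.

110.940°E

SEC-78: φ = +38.77028°, λ = +110.78028°
MOOR3: φ = +38.31389°, λ = +111.09944°
Bx = cos φ₂ cos Δλ = 0.784614,  By = cos φ₂ sin Δλ = 0.004371
φₘ = atan2(sin φ₁ + sin φ₂, √((cos φ₁ + Bx)² + By²)) = 38.54219°
λₘ = λ₁ + atan2(By, cos φ₁ + Bx) = 110.94037°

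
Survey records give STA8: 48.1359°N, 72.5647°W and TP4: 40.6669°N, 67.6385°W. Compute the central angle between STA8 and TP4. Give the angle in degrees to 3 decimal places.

Δφ = -7.4690°,  Δλ = 4.9262°
a = sin²(Δφ/2) + cos φ₁ cos φ₂ sin²(Δλ/2) = 0.005177
c = 2·arcsin(√a) = 0.144031 rad = 8.2524°

8.252°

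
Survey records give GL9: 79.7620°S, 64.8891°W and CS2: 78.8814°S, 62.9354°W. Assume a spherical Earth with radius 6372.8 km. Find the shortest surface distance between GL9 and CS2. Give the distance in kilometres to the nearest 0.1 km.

Δφ = 0.8806°,  Δλ = 1.9537°
a = sin²(Δφ/2) + cos φ₁ cos φ₂ sin²(Δλ/2) = 0.000069
c = 2·arcsin(√a) = 0.016615 rad = 0.9520°
d = R·c = 6372.8 × 0.016615 = 105.9 km

105.9 km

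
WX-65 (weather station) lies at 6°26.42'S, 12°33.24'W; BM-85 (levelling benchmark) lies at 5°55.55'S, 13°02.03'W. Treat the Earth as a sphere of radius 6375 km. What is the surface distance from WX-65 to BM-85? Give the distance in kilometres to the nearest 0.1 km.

WX-65: φ = -6.44033°, λ = -12.55400°
BM-85: φ = -5.92583°, λ = -13.03383°
Δφ = 0.5145°,  Δλ = -0.4798°
a = sin²(Δφ/2) + cos φ₁ cos φ₂ sin²(Δλ/2) = 0.000037
c = 2·arcsin(√a) = 0.012246 rad = 0.7016°
d = R·c = 6375 × 0.012246 = 78.1 km

78.1 km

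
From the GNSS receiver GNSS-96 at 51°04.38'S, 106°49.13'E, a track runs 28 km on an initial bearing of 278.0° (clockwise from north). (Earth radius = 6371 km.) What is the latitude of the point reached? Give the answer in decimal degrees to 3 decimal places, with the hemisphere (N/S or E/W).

GNSS-96: φ = -51.07300°, λ = +106.81883°
δ = d/R = 28/6371 = 0.004395 rad
φ₂ = arcsin(sin φ₁ cos δ + cos φ₁ sin δ cos θ)
   = arcsin(-0.77795·0.99999 + 0.62833·0.00439·0.13917) = -51.03728°
λ₂ = λ₁ + atan2(sin θ sin δ cos φ₁, cos δ − sin φ₁ sin φ₂) = 106.42228°

51.037°S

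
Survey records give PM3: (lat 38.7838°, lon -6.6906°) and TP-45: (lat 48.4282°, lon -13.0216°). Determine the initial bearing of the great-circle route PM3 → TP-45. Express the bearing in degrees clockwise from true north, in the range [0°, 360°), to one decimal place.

Δλ = -6.3310°
y = sin Δλ · cos φ₂ = -0.073172
x = cos φ₁ sin φ₂ − sin φ₁ cos φ₂ cos Δλ = 0.170068
θ = atan2(y, x) = -23.2799° → 336.7201° (mod 360°)

336.7°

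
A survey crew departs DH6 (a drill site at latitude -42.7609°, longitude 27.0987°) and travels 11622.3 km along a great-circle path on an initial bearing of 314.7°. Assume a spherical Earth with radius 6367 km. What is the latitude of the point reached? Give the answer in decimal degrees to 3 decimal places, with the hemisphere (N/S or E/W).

δ = d/R = 11622.3/6367 = 1.825397 rad
φ₂ = arcsin(sin φ₁ cos δ + cos φ₁ sin δ cos θ)
   = arcsin(-0.67894·-0.25186 + 0.73419·0.96776·0.70339) = 42.12707°
λ₂ = λ₁ + atan2(sin θ sin δ cos φ₁, cos δ − sin φ₁ sin φ₂) = -40.94919°

42.127°N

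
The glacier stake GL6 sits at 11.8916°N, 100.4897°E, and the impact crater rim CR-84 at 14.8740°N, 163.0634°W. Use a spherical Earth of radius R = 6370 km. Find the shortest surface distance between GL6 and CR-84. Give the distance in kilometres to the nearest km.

10346 km

Δφ = 2.9824°,  Δλ = 96.4469°
a = sin²(Δφ/2) + cos φ₁ cos φ₂ sin²(Δλ/2) = 0.526648
c = 2·arcsin(√a) = 1.624118 rad = 93.0551°
d = R·c = 6370 × 1.624118 = 10345.6 km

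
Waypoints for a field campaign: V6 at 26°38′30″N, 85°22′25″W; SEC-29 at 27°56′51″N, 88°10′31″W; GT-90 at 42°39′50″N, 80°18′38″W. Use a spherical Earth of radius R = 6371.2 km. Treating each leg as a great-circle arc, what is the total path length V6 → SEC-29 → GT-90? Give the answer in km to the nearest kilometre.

V6: φ = +26.64167°, λ = -85.37361°
SEC-29: φ = +27.94750°, λ = -88.17528°
GT-90: φ = +42.66389°, λ = -80.31056°
V6→SEC-29: c = 0.049066 rad, d = 312.61 km
SEC-29→GT-90: c = 0.279893 rad, d = 1783.25 km
Total = 312.61 + 1783.25 = 2095.86 km

2096 km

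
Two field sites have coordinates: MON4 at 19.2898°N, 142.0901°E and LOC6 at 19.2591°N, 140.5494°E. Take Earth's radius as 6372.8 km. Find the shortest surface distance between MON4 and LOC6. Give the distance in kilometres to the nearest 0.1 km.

Δφ = -0.0307°,  Δλ = -1.5407°
a = sin²(Δφ/2) + cos φ₁ cos φ₂ sin²(Δλ/2) = 0.000161
c = 2·arcsin(√a) = 0.025389 rad = 1.4547°
d = R·c = 6372.8 × 0.025389 = 161.8 km

161.8 km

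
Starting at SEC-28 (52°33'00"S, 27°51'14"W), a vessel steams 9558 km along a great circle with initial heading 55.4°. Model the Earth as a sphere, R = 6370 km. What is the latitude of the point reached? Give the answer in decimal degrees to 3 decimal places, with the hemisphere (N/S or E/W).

16.777°N

SEC-28: φ = -52.55000°, λ = -27.85389°
δ = d/R = 9558/6370 = 1.500471 rad
φ₂ = arcsin(sin φ₁ cos δ + cos φ₁ sin δ cos θ)
   = arcsin(-0.79388·0.07027 + 0.60807·0.99753·0.56784) = 16.77718°
λ₂ = λ₁ + atan2(sin θ sin δ cos φ₁, cos δ − sin φ₁ sin φ₂) = 31.19496°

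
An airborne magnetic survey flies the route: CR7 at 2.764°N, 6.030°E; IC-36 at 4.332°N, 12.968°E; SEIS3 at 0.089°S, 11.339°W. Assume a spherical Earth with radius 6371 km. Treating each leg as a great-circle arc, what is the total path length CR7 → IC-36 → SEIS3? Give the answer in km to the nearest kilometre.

3534 km

CR7→IC-36: c = 0.123915 rad, d = 789.46 km
IC-36→SEIS3: c = 0.430802 rad, d = 2744.64 km
Total = 789.46 + 2744.64 = 3534.10 km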